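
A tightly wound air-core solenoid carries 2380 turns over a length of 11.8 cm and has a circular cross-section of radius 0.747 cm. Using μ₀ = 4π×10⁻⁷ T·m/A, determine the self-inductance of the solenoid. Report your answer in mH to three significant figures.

L ≈ 10.6 mH

A = πr² = π(7.470×10^-3 m)² = 1.753×10^-4 m².
For a long solenoid, L = μ₀N²A/ℓ.
L = (4π×10⁻⁷)(2380)²(1.753×10^-4)/(0.118 m) = 1.057×10^-2 H.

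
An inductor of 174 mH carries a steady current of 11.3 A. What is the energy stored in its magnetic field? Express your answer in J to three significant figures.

U ≈ 11.1 J

Stored magnetic energy: U = ½LI².
U = ½(0.174 H)(11.3 A)² = 11.11 J.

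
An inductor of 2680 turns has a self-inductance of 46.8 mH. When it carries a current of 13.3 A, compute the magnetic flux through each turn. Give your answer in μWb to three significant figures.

Φ_B ≈ 232 μWb

From L = NΦ_B/I, the flux per turn is Φ_B = LI/N.
Φ_B = (4.680×10^-2 H)(13.3 A)/2680 = 2.323×10^-4 Wb.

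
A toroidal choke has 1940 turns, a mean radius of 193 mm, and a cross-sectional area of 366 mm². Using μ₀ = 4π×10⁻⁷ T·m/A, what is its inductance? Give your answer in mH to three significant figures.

L ≈ 1.43 mH

For a thin toroid, L = μ₀N²A/(2πR).
L = (4π×10⁻⁷)(1940)²(3.660×10^-4) / (2π×0.193 m) = 1.427×10^-3 H.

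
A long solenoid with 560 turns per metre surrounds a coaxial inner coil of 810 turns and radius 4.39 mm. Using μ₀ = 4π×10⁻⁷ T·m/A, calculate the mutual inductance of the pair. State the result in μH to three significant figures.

The outer solenoid produces a uniform field B₁ = μ₀n₁I₁ across the inner coil,
so the flux linkage is N₂Φ = N₂B₁A₂ = μ₀n₁N₂A₂·I₁, giving M = μ₀n₁N₂A₂.
A₂ = πr² = π(4.390×10^-3 m)² = 6.0545×10^-5 m².
M = (4π×10⁻⁷)(560)(810)(6.0545×10^-5) = 3.451×10^-5 H.

M ≈ 34.5 μH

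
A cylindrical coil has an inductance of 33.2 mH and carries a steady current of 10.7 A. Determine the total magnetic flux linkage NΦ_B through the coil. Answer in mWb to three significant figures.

From L = NΦ_B/I, the flux linkage is NΦ_B = LI.
NΦ_B = (3.320×10^-2 H)(10.7 A) = 0.3552 Wb.

NΦ_B ≈ 355 mWb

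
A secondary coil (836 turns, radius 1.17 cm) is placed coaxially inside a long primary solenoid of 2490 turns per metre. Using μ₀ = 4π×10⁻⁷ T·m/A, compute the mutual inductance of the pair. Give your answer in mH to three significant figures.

The outer solenoid produces a uniform field B₁ = μ₀n₁I₁ across the inner coil,
so the flux linkage is N₂Φ = N₂B₁A₂ = μ₀n₁N₂A₂·I₁, giving M = μ₀n₁N₂A₂.
A₂ = πr² = π(1.170×10^-2 m)² = 4.301×10^-4 m².
M = (4π×10⁻⁷)(2490)(836)(4.301×10^-4) = 1.12496×10^-3 H.

M ≈ 1.12 mH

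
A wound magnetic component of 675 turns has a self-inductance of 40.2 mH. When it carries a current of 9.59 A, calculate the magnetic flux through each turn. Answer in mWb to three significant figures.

From L = NΦ_B/I, the flux per turn is Φ_B = LI/N.
Φ_B = (4.020×10^-2 H)(9.59 A)/675 = 5.711×10^-4 Wb.

Φ_B ≈ 0.571 mWb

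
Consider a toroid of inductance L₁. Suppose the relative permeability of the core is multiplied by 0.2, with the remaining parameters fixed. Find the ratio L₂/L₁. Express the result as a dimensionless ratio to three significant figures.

L₂/L₁ = 0.200

For a toroid, L ∝ μᵣN²A/R.
L₂/L₁ = (0.2) = 0.200.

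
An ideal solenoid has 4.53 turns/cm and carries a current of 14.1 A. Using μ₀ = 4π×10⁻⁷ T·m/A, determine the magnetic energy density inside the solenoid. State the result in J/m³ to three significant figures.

u ≈ 25.6 J/m³

B = μ₀nI = (4π×10⁻⁷)(453)(14.1) = 8.027×10^-3 T.
u = B²/(2μ₀) = (8.027×10^-3)²/(2×4π×10⁻⁷) = 25.63 J/m³.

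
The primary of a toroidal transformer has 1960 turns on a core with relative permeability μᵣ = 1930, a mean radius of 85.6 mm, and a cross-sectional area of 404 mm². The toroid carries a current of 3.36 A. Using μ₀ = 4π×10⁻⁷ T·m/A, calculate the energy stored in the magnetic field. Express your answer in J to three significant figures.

L = μ₀μᵣN²A/(2πR) = (4π×10⁻⁷)(1930)(1960)²(4.040×10^-4)/(2π×8.560×10^-2) = 6.999 H.
U = ½LI² = ½(6.999)(3.36)² = 39.51 J.

U ≈ 39.5 J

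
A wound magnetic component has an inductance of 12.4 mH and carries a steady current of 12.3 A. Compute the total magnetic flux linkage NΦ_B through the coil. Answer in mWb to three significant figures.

NΦ_B ≈ 153 mWb

From L = NΦ_B/I, the flux linkage is NΦ_B = LI.
NΦ_B = (1.240×10^-2 H)(12.3 A) = 0.1525 Wb.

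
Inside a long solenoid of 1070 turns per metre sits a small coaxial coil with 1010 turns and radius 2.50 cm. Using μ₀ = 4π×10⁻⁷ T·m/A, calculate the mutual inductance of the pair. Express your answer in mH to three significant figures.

M ≈ 2.67 mH

The outer solenoid produces a uniform field B₁ = μ₀n₁I₁ across the inner coil,
so the flux linkage is N₂Φ = N₂B₁A₂ = μ₀n₁N₂A₂·I₁, giving M = μ₀n₁N₂A₂.
A₂ = πr² = π(2.500×10^-2 m)² = 1.963×10^-3 m².
M = (4π×10⁻⁷)(1070)(1010)(1.963×10^-3) = 2.667×10^-3 H.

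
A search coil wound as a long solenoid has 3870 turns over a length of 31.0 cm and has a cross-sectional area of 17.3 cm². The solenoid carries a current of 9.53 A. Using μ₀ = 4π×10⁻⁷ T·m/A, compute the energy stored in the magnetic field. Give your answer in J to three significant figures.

U ≈ 4.77 J

A = 17.3 cm² = 1.730×10^-3 m².
L = μ₀N²A/ℓ = (4π×10⁻⁷)(3870)²(1.730×10^-3)/(0.31) = 0.105 H.
U = ½LI² = ½(0.105)(9.53)² = 4.769 J.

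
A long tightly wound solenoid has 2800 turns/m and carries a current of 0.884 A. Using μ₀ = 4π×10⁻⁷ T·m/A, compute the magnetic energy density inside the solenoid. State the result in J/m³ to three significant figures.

u ≈ 3.85 J/m³

B = μ₀nI = (4π×10⁻⁷)(2.800×10^3)(0.884) = 3.110×10^-3 T.
u = B²/(2μ₀) = (3.110×10^-3)²/(2×4π×10⁻⁷) = 3.849 J/m³.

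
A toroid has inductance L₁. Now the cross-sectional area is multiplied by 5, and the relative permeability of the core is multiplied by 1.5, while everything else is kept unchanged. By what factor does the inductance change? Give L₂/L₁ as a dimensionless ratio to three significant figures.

L₂/L₁ = 7.50

For a toroid, L ∝ μᵣN²A/R.
L₂/L₁ = (5) × (1.5) = 7.50.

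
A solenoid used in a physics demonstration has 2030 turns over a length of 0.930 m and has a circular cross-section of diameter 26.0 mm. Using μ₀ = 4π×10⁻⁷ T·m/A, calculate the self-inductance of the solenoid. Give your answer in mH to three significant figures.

L ≈ 2.96 mH

A = π(d/2)² = π(1.300×10^-2 m)² = 5.309×10^-4 m².
For a long solenoid, L = μ₀N²A/ℓ.
L = (4π×10⁻⁷)(2030)²(5.309×10^-4)/(0.93 m) = 2.956×10^-3 H.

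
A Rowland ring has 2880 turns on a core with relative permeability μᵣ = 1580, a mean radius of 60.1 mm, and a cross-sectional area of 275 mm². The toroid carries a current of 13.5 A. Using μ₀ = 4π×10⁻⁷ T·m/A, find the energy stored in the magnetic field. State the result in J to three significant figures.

U ≈ 1090 J

L = μ₀μᵣN²A/(2πR) = (4π×10⁻⁷)(1580)(2880)²(2.750×10^-4)/(2π×6.010×10^-2) = 11.99 H.
U = ½LI² = ½(11.99)(13.5)² = 1.093×10^3 J.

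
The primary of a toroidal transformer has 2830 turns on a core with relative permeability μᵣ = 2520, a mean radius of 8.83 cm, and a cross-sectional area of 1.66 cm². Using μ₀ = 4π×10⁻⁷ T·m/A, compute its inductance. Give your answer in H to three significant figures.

For a thin toroid, L = μ₀μᵣN²A/(2πR).
L = (4π×10⁻⁷)(2520)(2830)²(1.660×10^-4) / (2π×8.830×10^-2 m) = 7.588 H.

L ≈ 7.59 H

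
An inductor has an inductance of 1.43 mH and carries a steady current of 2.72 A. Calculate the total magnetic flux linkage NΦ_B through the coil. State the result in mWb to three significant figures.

NΦ_B ≈ 3.89 mWb

From L = NΦ_B/I, the flux linkage is NΦ_B = LI.
NΦ_B = (1.430×10^-3 H)(2.72 A) = 3.890×10^-3 Wb.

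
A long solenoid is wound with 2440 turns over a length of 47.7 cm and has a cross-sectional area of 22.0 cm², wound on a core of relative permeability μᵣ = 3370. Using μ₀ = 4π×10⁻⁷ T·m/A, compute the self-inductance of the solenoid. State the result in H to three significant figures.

A = 22.0 cm² = 2.200×10^-3 m².
For a long solenoid, L = μ₀μᵣN²A/ℓ.
L = (4π×10⁻⁷)(3370)(2440)²(2.200×10^-3)/(0.477 m) = 116.3 H.

L ≈ 116 H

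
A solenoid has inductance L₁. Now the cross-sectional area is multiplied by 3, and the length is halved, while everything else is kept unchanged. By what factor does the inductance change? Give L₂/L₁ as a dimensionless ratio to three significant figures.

L₂/L₁ = 6.00

For a solenoid, L ∝ μᵣN²A/ℓ.
L₂/L₁ = (3) × (0.5)^-1 = 6.00.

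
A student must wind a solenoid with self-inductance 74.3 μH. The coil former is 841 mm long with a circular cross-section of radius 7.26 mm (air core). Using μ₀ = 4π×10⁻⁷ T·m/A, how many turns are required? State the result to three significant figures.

N ≈ 548 turns

A = πr² = π(7.260×10^-3 m)² = 1.656×10^-4 m².
From L = μ₀N²A/ℓ, N = √(Lℓ / (μ₀A)).
N = √[(7.430×10^-5)(0.841) / ((4π×10⁻⁷)×1.656×10^-4)] = √(3.003×10^5) ≈ 548.0.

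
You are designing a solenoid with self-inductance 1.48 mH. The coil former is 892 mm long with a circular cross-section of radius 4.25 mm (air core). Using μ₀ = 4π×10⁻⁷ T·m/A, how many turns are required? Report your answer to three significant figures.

A = πr² = π(4.250×10^-3 m)² = 5.6745×10^-5 m².
From L = μ₀N²A/ℓ, N = √(Lℓ / (μ₀A)).
N = √[(1.480×10^-3)(0.892) / ((4π×10⁻⁷)×5.6745×10^-5)] = √(1.851×10^7) ≈ 4302.7.

N ≈ 4300 turns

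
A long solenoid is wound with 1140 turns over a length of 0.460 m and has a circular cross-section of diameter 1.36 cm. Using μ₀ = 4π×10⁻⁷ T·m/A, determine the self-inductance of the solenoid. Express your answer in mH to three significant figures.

L ≈ 0.516 mH

A = π(d/2)² = π(6.800×10^-3 m)² = 1.453×10^-4 m².
For a long solenoid, L = μ₀N²A/ℓ.
L = (4π×10⁻⁷)(1140)²(1.453×10^-4)/(0.46 m) = 5.157×10^-4 H.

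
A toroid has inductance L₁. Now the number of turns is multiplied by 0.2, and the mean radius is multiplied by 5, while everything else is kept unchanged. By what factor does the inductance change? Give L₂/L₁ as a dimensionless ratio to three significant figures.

L₂/L₁ = 0.008

For a toroid, L ∝ μᵣN²A/R.
L₂/L₁ = (0.2)^2 × (5)^-1 = 0.008.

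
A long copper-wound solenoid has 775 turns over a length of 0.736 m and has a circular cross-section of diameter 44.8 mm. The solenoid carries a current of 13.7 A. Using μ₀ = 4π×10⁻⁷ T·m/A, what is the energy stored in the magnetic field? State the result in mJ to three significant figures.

A = π(d/2)² = π(2.240×10^-2 m)² = 1.576×10^-3 m².
L = μ₀N²A/ℓ = (4π×10⁻⁷)(775)²(1.576×10^-3)/(0.736) = 1.617×10^-3 H.
U = ½LI² = ½(1.617×10^-3)(13.7)² = 0.1517 J.

U ≈ 152 mJ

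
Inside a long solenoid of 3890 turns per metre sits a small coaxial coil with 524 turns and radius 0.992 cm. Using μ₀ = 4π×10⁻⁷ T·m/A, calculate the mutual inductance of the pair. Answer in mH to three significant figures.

The outer solenoid produces a uniform field B₁ = μ₀n₁I₁ across the inner coil,
so the flux linkage is N₂Φ = N₂B₁A₂ = μ₀n₁N₂A₂·I₁, giving M = μ₀n₁N₂A₂.
A₂ = πr² = π(9.920×10^-3 m)² = 3.092×10^-4 m².
M = (4π×10⁻⁷)(3890)(524)(3.092×10^-4) = 7.919×10^-4 H.

M ≈ 0.792 mH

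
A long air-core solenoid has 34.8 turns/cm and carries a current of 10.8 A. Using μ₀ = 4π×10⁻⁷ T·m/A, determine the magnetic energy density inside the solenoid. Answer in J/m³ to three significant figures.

B = μ₀nI = (4π×10⁻⁷)(3.480×10^3)(10.8) = 4.723×10^-2 T.
u = B²/(2μ₀) = (4.723×10^-2)²/(2×4π×10⁻⁷) = 887.5 J/m³.

u ≈ 888 J/m³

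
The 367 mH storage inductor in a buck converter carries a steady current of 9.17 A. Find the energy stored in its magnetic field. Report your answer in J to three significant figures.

Stored magnetic energy: U = ½LI².
U = ½(0.367 H)(9.17 A)² = 15.43 J.

U ≈ 15.4 J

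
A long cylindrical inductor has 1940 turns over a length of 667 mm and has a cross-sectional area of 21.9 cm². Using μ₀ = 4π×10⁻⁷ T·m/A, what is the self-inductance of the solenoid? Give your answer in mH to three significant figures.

L ≈ 15.5 mH

A = 21.9 cm² = 2.190×10^-3 m².
For a long solenoid, L = μ₀N²A/ℓ.
L = (4π×10⁻⁷)(1940)²(2.190×10^-3)/(0.667 m) = 1.553×10^-2 H.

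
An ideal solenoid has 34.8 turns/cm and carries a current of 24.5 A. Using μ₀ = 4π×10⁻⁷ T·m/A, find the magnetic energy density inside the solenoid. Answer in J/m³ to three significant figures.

B = μ₀nI = (4π×10⁻⁷)(3.480×10^3)(24.5) = 0.1071 T.
u = B²/(2μ₀) = (0.1071)²/(2×4π×10⁻⁷) = 4.567×10^3 J/m³.

u ≈ 4570 J/m³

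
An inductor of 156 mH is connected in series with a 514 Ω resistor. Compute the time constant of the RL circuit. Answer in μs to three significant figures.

τ ≈ 304 μs

τ = L/R = (0.156 H)/(514 Ω) = 3.035×10^-4 s.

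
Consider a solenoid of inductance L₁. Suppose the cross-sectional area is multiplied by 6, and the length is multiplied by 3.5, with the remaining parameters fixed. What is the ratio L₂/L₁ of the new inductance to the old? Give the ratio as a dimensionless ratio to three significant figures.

L₂/L₁ = 1.71

For a solenoid, L ∝ μᵣN²A/ℓ.
L₂/L₁ = (6) × (3.5)^-1 = 1.71.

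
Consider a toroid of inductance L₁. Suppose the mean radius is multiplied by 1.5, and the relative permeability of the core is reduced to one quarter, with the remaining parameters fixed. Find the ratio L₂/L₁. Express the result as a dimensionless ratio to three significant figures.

L₂/L₁ = 0.167

For a toroid, L ∝ μᵣN²A/R.
L₂/L₁ = (1.5)^-1 × (0.25) = 0.167.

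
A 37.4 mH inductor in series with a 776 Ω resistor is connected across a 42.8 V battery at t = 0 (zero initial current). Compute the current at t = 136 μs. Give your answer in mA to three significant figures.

τ = L/R = 3.740×10^-2/776 = 4.820×10^-5 s; final current I_∞ = ε/R = 42.8/776 = 5.515×10^-2 A.
I(t) = I_∞(1 − e^(−t/τ)) with t/τ = 2.822.
I = (5.515×10^-2)(1 − e^(−2.822)) = 5.187×10^-2 A.

I ≈ 51.9 mA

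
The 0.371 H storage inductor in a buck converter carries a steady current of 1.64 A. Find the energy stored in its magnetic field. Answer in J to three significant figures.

Stored magnetic energy: U = ½LI².
U = ½(0.371 H)(1.64 A)² = 0.4989 J.

U ≈ 0.499 J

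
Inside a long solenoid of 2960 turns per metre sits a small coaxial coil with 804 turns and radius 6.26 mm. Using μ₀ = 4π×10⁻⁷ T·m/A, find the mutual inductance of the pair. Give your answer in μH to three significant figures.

M ≈ 368 μH

The outer solenoid produces a uniform field B₁ = μ₀n₁I₁ across the inner coil,
so the flux linkage is N₂Φ = N₂B₁A₂ = μ₀n₁N₂A₂·I₁, giving M = μ₀n₁N₂A₂.
A₂ = πr² = π(6.260×10^-3 m)² = 1.231×10^-4 m².
M = (4π×10⁻⁷)(2960)(804)(1.231×10^-4) = 3.682×10^-4 H.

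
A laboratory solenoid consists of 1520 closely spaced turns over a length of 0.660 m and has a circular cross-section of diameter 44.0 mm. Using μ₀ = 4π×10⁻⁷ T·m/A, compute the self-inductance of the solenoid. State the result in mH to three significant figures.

A = π(d/2)² = π(2.200×10^-2 m)² = 1.521×10^-3 m².
For a long solenoid, L = μ₀N²A/ℓ.
L = (4π×10⁻⁷)(1520)²(1.521×10^-3)/(0.66 m) = 6.689×10^-3 H.

L ≈ 6.69 mH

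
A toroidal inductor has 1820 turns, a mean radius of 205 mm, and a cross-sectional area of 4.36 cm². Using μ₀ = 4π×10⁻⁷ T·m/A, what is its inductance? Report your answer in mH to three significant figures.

L ≈ 1.41 mH

For a thin toroid, L = μ₀N²A/(2πR).
L = (4π×10⁻⁷)(1820)²(4.360×10^-4) / (2π×0.205 m) = 1.409×10^-3 H.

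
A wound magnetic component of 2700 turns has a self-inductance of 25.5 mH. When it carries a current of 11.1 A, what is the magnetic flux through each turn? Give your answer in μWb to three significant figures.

From L = NΦ_B/I, the flux per turn is Φ_B = LI/N.
Φ_B = (2.550×10^-2 H)(11.1 A)/2700 = 1.048×10^-4 Wb.

Φ_B ≈ 105 μWb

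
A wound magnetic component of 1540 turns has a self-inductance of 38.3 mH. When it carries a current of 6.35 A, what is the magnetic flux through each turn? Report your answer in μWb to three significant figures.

Φ_B ≈ 158 μWb

From L = NΦ_B/I, the flux per turn is Φ_B = LI/N.
Φ_B = (3.830×10^-2 H)(6.35 A)/1540 = 1.579×10^-4 Wb.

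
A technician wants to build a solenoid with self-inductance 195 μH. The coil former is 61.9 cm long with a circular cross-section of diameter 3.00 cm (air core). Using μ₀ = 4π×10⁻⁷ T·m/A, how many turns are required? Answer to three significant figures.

A = π(d/2)² = π(1.500×10^-2 m)² = 7.069×10^-4 m².
From L = μ₀N²A/ℓ, N = √(Lℓ / (μ₀A)).
N = √[(1.950×10^-4)(0.619) / ((4π×10⁻⁷)×7.069×10^-4)] = √(1.359×10^5) ≈ 368.6.

N ≈ 369 turns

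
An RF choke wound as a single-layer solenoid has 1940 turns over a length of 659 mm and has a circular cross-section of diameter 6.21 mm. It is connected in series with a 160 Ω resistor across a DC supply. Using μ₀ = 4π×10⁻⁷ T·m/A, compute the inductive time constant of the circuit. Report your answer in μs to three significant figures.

A = π(d/2)² = π(3.105×10^-3 m)² = 3.029×10^-5 m².
L = μ₀N²A/ℓ = (4π×10⁻⁷)(1940)²(3.029×10^-5)/(0.659) = 2.174×10^-4 H.
τ = L/R = (2.174×10^-4)/(160) = 1.359×10^-6 s.

τ ≈ 1.36 μs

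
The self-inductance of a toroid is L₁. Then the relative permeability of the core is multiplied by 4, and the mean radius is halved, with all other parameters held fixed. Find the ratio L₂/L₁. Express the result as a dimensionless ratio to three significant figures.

For a toroid, L ∝ μᵣN²A/R.
L₂/L₁ = (4) × (0.5)^-1 = 8.00.

L₂/L₁ = 8.00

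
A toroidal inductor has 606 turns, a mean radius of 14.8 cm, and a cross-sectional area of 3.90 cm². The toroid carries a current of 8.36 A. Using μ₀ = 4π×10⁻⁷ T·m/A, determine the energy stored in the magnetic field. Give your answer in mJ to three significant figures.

L = μ₀N²A/(2πR) = (4π×10⁻⁷)(606)²(3.900×10^-4)/(2π×0.148) = 1.935×10^-4 H.
U = ½LI² = ½(1.935×10^-4)(8.36)² = 6.763×10^-3 J.

U ≈ 6.76 mJ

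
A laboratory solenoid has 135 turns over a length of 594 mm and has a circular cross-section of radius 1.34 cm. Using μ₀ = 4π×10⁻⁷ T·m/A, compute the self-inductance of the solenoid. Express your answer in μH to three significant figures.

L ≈ 21.7 μH

A = πr² = π(1.340×10^-2 m)² = 5.641×10^-4 m².
For a long solenoid, L = μ₀N²A/ℓ.
L = (4π×10⁻⁷)(135)²(5.641×10^-4)/(0.594 m) = 2.17496×10^-5 H.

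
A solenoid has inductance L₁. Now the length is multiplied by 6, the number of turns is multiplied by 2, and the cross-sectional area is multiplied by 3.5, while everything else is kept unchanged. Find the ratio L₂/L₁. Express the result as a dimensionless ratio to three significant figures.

L₂/L₁ = 2.33

For a solenoid, L ∝ μᵣN²A/ℓ.
L₂/L₁ = (6)^-1 × (2)^2 × (3.5) = 2.33.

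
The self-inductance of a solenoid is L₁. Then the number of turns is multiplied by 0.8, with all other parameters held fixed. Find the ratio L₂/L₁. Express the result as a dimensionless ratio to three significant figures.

For a solenoid, L ∝ μᵣN²A/ℓ.
L₂/L₁ = (0.8)^2 = 0.640.

L₂/L₁ = 0.640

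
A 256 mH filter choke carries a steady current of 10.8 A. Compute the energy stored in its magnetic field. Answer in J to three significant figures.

Stored magnetic energy: U = ½LI².
U = ½(0.256 H)(10.8 A)² = 14.93 J.

U ≈ 14.9 J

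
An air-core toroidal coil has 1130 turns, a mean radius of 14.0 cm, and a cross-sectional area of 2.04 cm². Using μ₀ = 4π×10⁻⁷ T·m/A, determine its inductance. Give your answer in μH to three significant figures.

L ≈ 372 μH

For a thin toroid, L = μ₀N²A/(2πR).
L = (4π×10⁻⁷)(1130)²(2.040×10^-4) / (2π×0.14 m) = 3.721×10^-4 H.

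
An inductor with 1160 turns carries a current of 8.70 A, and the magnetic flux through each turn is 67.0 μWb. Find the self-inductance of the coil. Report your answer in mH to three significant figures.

L ≈ 8.93 mH

Self-inductance is defined by L = NΦ_B/I (flux linkage over current).
L = (1160)(6.700×10^-5 Wb)/(8.70 A) = 8.933×10^-3 H.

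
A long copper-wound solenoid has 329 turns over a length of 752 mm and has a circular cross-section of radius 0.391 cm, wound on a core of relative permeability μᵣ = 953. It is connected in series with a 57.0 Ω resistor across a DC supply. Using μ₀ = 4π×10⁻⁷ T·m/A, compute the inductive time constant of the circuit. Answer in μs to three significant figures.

A = πr² = π(3.910×10^-3 m)² = 4.803×10^-5 m².
L = μ₀μᵣN²A/ℓ = (4π×10⁻⁷)(953)(329)²(4.803×10^-5)/(0.752) = 8.279×10^-3 H.
τ = L/R = (8.279×10^-3)/(57.0) = 1.452×10^-4 s.

τ ≈ 145 μs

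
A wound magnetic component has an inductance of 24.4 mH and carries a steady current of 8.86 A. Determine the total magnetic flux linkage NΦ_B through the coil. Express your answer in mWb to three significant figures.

NΦ_B ≈ 216 mWb

From L = NΦ_B/I, the flux linkage is NΦ_B = LI.
NΦ_B = (2.440×10^-2 H)(8.86 A) = 0.2162 Wb.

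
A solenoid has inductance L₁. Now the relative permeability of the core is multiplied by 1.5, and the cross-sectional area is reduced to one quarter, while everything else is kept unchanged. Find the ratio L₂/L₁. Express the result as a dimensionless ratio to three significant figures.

L₂/L₁ = 0.375

For a solenoid, L ∝ μᵣN²A/ℓ.
L₂/L₁ = (1.5) × (0.25) = 0.375.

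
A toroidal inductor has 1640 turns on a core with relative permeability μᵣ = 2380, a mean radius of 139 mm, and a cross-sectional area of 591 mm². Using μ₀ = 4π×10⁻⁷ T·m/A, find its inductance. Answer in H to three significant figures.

For a thin toroid, L = μ₀μᵣN²A/(2πR).
L = (4π×10⁻⁷)(2380)(1640)²(5.910×10^-4) / (2π×0.139 m) = 5.443 H.

L ≈ 5.44 H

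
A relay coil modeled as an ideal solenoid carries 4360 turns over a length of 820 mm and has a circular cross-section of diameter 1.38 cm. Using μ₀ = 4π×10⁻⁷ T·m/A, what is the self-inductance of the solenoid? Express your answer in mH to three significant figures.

A = π(d/2)² = π(6.900×10^-3 m)² = 1.496×10^-4 m².
For a long solenoid, L = μ₀N²A/ℓ.
L = (4π×10⁻⁷)(4360)²(1.496×10^-4)/(0.82 m) = 4.357×10^-3 H.

L ≈ 4.36 mH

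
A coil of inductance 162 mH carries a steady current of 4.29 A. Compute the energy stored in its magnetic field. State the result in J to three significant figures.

Stored magnetic energy: U = ½LI².
U = ½(0.162 H)(4.29 A)² = 1.491 J.

U ≈ 1.49 J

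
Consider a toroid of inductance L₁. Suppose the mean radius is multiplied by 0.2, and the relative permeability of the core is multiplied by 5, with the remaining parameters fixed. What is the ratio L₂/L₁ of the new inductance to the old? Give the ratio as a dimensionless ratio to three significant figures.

For a toroid, L ∝ μᵣN²A/R.
L₂/L₁ = (0.2)^-1 × (5) = 25.0.

L₂/L₁ = 25.0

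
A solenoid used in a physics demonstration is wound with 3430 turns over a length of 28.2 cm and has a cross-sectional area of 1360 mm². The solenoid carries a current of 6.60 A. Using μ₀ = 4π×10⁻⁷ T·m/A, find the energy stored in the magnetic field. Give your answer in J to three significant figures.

U ≈ 1.55 J

A = 1360 mm² = 1.360×10^-3 m².
L = μ₀N²A/ℓ = (4π×10⁻⁷)(3430)²(1.360×10^-3)/(0.282) = 7.130×10^-2 H.
U = ½LI² = ½(7.130×10^-2)(6.60)² = 1.553 J.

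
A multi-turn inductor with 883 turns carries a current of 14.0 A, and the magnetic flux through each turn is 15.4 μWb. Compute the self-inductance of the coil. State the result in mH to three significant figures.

L ≈ 0.971 mH

Self-inductance is defined by L = NΦ_B/I (flux linkage over current).
L = (883)(1.540×10^-5 Wb)/(14.0 A) = 9.713×10^-4 H.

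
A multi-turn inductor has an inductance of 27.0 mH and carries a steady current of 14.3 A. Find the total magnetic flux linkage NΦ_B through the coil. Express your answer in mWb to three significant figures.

From L = NΦ_B/I, the flux linkage is NΦ_B = LI.
NΦ_B = (2.700×10^-2 H)(14.3 A) = 0.3861 Wb.

NΦ_B ≈ 386 mWb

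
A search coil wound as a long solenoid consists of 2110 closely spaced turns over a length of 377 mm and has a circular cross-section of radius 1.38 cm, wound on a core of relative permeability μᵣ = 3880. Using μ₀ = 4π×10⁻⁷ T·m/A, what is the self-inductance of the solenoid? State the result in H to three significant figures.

L ≈ 34.4 H

A = πr² = π(1.380×10^-2 m)² = 5.983×10^-4 m².
For a long solenoid, L = μ₀μᵣN²A/ℓ.
L = (4π×10⁻⁷)(3880)(2110)²(5.983×10^-4)/(0.377 m) = 34.449 H.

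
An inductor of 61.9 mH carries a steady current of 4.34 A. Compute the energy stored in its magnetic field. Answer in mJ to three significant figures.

U ≈ 583 mJ

Stored magnetic energy: U = ½LI².
U = ½(6.190×10^-2 H)(4.34 A)² = 0.583 J.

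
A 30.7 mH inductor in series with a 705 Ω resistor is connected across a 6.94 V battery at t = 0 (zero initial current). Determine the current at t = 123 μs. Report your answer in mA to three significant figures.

τ = L/R = 3.070×10^-2/705 = 4.3546×10^-5 s; final current I_∞ = ε/R = 6.94/705 = 9.844×10^-3 A.
I(t) = I_∞(1 − e^(−t/τ)) with t/τ = 2.825.
I = (9.844×10^-3)(1 − e^(−2.825)) = 9.260×10^-3 A.

I ≈ 9.26 mA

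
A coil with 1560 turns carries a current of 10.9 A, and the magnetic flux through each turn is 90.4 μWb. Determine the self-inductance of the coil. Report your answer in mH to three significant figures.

L ≈ 12.9 mH

Self-inductance is defined by L = NΦ_B/I (flux linkage over current).
L = (1560)(9.040×10^-5 Wb)/(10.9 A) = 1.294×10^-2 H.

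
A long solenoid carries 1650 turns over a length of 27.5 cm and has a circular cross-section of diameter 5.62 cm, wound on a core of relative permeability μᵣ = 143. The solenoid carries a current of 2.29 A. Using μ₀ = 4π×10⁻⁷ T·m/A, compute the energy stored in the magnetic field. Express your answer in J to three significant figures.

U ≈ 11.6 J

A = π(d/2)² = π(2.810×10^-2 m)² = 2.481×10^-3 m².
L = μ₀μᵣN²A/ℓ = (4π×10⁻⁷)(143)(1650)²(2.481×10^-3)/(0.275) = 4.413 H.
U = ½LI² = ½(4.413)(2.29)² = 11.57 J.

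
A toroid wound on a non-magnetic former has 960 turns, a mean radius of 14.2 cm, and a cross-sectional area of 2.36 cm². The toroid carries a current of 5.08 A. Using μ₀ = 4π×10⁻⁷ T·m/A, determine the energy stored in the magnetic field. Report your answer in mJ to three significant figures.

L = μ₀N²A/(2πR) = (4π×10⁻⁷)(960)²(2.360×10^-4)/(2π×0.142) = 3.063×10^-4 H.
U = ½LI² = ½(3.063×10^-4)(5.08)² = 3.953×10^-3 J.

U ≈ 3.95 mJ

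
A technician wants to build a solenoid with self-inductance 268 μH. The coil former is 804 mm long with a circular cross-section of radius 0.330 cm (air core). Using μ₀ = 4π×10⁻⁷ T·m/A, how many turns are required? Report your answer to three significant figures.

N ≈ 2240 turns

A = πr² = π(3.300×10^-3 m)² = 3.421×10^-5 m².
From L = μ₀N²A/ℓ, N = √(Lℓ / (μ₀A)).
N = √[(2.680×10^-4)(0.804) / ((4π×10⁻⁷)×3.421×10^-5)] = √(5.012×10^6) ≈ 2238.7.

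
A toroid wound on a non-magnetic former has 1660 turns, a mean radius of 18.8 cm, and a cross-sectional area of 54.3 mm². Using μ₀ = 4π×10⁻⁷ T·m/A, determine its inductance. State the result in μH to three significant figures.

For a thin toroid, L = μ₀N²A/(2πR).
L = (4π×10⁻⁷)(1660)²(5.430×10^-5) / (2π×0.188 m) = 1.592×10^-4 H.

L ≈ 159 μH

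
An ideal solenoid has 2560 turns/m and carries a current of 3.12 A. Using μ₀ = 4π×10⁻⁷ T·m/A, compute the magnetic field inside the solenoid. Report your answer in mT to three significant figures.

B ≈ 10.0 mT

Inside a long solenoid, B = μ₀nI.
B = (4π×10⁻⁷)(2.560×10^3 m⁻¹)(3.12 A) = 1.004×10^-2 T.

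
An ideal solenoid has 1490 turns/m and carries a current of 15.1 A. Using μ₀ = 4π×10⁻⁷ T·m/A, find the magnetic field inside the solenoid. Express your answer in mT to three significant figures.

B ≈ 28.3 mT

Inside a long solenoid, B = μ₀nI.
B = (4π×10⁻⁷)(1.490×10^3 m⁻¹)(15.1 A) = 2.827×10^-2 T.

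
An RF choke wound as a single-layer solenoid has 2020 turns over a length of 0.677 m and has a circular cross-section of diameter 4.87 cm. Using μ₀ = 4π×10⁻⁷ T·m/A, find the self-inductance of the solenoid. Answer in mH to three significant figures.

L ≈ 14.1 mH

A = π(d/2)² = π(2.435×10^-2 m)² = 1.863×10^-3 m².
For a long solenoid, L = μ₀N²A/ℓ.
L = (4π×10⁻⁷)(2020)²(1.863×10^-3)/(0.677 m) = 1.411×10^-2 H.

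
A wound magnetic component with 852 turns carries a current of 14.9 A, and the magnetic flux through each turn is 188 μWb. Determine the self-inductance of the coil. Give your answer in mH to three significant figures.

Self-inductance is defined by L = NΦ_B/I (flux linkage over current).
L = (852)(1.880×10^-4 Wb)/(14.9 A) = 1.075×10^-2 H.

L ≈ 10.8 mH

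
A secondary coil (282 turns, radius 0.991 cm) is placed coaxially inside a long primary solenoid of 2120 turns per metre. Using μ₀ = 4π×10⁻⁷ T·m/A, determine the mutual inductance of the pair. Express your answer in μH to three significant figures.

The outer solenoid produces a uniform field B₁ = μ₀n₁I₁ across the inner coil,
so the flux linkage is N₂Φ = N₂B₁A₂ = μ₀n₁N₂A₂·I₁, giving M = μ₀n₁N₂A₂.
A₂ = πr² = π(9.910×10^-3 m)² = 3.085×10^-4 m².
M = (4π×10⁻⁷)(2120)(282)(3.085×10^-4) = 2.318×10^-4 H.

M ≈ 232 μH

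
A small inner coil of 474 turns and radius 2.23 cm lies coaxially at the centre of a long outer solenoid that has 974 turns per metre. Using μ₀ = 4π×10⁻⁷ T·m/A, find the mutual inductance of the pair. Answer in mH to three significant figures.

M ≈ 0.906 mH

The outer solenoid produces a uniform field B₁ = μ₀n₁I₁ across the inner coil,
so the flux linkage is N₂Φ = N₂B₁A₂ = μ₀n₁N₂A₂·I₁, giving M = μ₀n₁N₂A₂.
A₂ = πr² = π(2.230×10^-2 m)² = 1.562×10^-3 m².
M = (4π×10⁻⁷)(974)(474)(1.562×10^-3) = 9.064×10^-4 H.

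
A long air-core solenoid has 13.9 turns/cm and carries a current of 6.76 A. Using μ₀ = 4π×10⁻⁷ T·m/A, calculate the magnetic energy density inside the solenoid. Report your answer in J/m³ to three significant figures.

u ≈ 55.5 J/m³

B = μ₀nI = (4π×10⁻⁷)(1.390×10^3)(6.76) = 1.181×10^-2 T.
u = B²/(2μ₀) = (1.181×10^-2)²/(2×4π×10⁻⁷) = 55.48 J/m³.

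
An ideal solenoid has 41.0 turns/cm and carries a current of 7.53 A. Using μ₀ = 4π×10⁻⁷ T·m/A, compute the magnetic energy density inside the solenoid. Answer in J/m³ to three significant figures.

u ≈ 599 J/m³

B = μ₀nI = (4π×10⁻⁷)(4.100×10^3)(7.53) = 3.880×10^-2 T.
u = B²/(2μ₀) = (3.880×10^-2)²/(2×4π×10⁻⁷) = 598.9 J/m³.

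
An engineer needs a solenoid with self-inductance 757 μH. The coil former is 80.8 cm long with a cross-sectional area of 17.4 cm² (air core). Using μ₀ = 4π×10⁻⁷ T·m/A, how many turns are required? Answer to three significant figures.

N ≈ 529 turns

A = 17.4 cm² = 1.740×10^-3 m².
From L = μ₀N²A/ℓ, N = √(Lℓ / (μ₀A)).
N = √[(7.570×10^-4)(0.808) / ((4π×10⁻⁷)×1.740×10^-3)] = √(2.797×10^5) ≈ 528.9.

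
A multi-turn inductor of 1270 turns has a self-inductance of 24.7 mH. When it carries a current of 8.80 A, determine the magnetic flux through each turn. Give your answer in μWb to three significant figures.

From L = NΦ_B/I, the flux per turn is Φ_B = LI/N.
Φ_B = (2.470×10^-2 H)(8.80 A)/1270 = 1.711×10^-4 Wb.

Φ_B ≈ 171 μWb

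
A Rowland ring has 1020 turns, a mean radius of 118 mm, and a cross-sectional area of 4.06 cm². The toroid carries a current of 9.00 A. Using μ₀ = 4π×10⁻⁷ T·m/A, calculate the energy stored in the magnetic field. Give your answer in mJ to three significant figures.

L = μ₀N²A/(2πR) = (4π×10⁻⁷)(1020)²(4.060×10^-4)/(2π×0.118) = 7.159×10^-4 H.
U = ½LI² = ½(7.159×10^-4)(9.00)² = 2.900×10^-2 J.

U ≈ 29.0 mJ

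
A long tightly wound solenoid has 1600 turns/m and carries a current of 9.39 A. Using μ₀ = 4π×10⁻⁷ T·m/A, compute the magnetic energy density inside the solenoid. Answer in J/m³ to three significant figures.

u ≈ 142 J/m³

B = μ₀nI = (4π×10⁻⁷)(1.600×10^3)(9.39) = 1.888×10^-2 T.
u = B²/(2μ₀) = (1.888×10^-2)²/(2×4π×10⁻⁷) = 141.8 J/m³.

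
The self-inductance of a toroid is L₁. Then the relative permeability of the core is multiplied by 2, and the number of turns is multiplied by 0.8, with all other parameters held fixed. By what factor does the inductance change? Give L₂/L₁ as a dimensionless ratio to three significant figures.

For a toroid, L ∝ μᵣN²A/R.
L₂/L₁ = (2) × (0.8)^2 = 1.28.

L₂/L₁ = 1.28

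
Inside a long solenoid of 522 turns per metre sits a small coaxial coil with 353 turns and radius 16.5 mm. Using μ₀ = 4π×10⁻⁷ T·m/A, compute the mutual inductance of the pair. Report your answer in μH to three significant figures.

M ≈ 198 μH

The outer solenoid produces a uniform field B₁ = μ₀n₁I₁ across the inner coil,
so the flux linkage is N₂Φ = N₂B₁A₂ = μ₀n₁N₂A₂·I₁, giving M = μ₀n₁N₂A₂.
A₂ = πr² = π(1.650×10^-2 m)² = 8.553×10^-4 m².
M = (4π×10⁻⁷)(522)(353)(8.553×10^-4) = 1.980×10^-4 H.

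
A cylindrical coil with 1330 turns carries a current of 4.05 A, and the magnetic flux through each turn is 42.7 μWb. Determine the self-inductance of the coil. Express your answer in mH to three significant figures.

L ≈ 14.0 mH

Self-inductance is defined by L = NΦ_B/I (flux linkage over current).
L = (1330)(4.270×10^-5 Wb)/(4.05 A) = 1.402×10^-2 H.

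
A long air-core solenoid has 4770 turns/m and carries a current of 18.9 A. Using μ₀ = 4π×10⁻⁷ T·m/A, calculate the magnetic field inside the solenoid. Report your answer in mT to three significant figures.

B ≈ 113 mT

Inside a long solenoid, B = μ₀nI.
B = (4π×10⁻⁷)(4.770×10^3 m⁻¹)(18.9 A) = 0.1133 T.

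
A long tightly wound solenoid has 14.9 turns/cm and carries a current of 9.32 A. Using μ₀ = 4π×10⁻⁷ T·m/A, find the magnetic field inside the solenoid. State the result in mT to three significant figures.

Inside a long solenoid, B = μ₀nI.
B = (4π×10⁻⁷)(1.490×10^3 m⁻¹)(9.32 A) = 1.745×10^-2 T.

B ≈ 17.5 mT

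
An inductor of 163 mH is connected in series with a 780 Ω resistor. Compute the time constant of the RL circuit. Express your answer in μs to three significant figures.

τ ≈ 209 μs

τ = L/R = (0.163 H)/(780 Ω) = 2.090×10^-4 s.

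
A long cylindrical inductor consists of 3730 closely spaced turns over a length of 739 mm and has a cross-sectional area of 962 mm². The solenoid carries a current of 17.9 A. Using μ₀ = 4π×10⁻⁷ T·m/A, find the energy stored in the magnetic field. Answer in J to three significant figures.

U ≈ 3.65 J

A = 962 mm² = 9.620×10^-4 m².
L = μ₀N²A/ℓ = (4π×10⁻⁷)(3730)²(9.620×10^-4)/(0.739) = 2.276×10^-2 H.
U = ½LI² = ½(2.276×10^-2)(17.9)² = 3.646 J.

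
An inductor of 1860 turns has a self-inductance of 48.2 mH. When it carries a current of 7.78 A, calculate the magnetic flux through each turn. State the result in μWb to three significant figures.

From L = NΦ_B/I, the flux per turn is Φ_B = LI/N.
Φ_B = (4.820×10^-2 H)(7.78 A)/1860 = 2.016×10^-4 Wb.

Φ_B ≈ 202 μWb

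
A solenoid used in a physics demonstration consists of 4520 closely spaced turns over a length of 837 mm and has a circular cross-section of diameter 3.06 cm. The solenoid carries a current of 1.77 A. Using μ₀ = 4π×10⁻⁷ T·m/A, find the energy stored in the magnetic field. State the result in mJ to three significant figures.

A = π(d/2)² = π(1.530×10^-2 m)² = 7.354×10^-4 m².
L = μ₀N²A/ℓ = (4π×10⁻⁷)(4520)²(7.354×10^-4)/(0.837) = 2.256×10^-2 H.
U = ½LI² = ½(2.256×10^-2)(1.77)² = 3.534×10^-2 J.

U ≈ 35.3 mJ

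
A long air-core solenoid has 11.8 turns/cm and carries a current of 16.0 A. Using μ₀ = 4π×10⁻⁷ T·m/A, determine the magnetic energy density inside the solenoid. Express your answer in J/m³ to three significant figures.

B = μ₀nI = (4π×10⁻⁷)(1.180×10^3)(16.0) = 2.373×10^-2 T.
u = B²/(2μ₀) = (2.373×10^-2)²/(2×4π×10⁻⁷) = 224 J/m³.

u ≈ 224 J/m³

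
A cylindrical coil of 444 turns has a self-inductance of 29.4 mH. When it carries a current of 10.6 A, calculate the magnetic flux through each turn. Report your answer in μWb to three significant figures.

From L = NΦ_B/I, the flux per turn is Φ_B = LI/N.
Φ_B = (2.940×10^-2 H)(10.6 A)/444 = 7.019×10^-4 Wb.

Φ_B ≈ 702 μWb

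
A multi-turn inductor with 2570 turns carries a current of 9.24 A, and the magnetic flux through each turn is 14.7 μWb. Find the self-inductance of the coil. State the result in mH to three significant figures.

L ≈ 4.09 mH

Self-inductance is defined by L = NΦ_B/I (flux linkage over current).
L = (2570)(1.470×10^-5 Wb)/(9.24 A) = 4.089×10^-3 H.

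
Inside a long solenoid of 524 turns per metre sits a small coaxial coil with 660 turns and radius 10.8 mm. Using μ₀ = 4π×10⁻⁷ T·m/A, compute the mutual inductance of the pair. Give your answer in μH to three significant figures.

The outer solenoid produces a uniform field B₁ = μ₀n₁I₁ across the inner coil,
so the flux linkage is N₂Φ = N₂B₁A₂ = μ₀n₁N₂A₂·I₁, giving M = μ₀n₁N₂A₂.
A₂ = πr² = π(1.080×10^-2 m)² = 3.664×10^-4 m².
M = (4π×10⁻⁷)(524)(660)(3.664×10^-4) = 1.593×10^-4 H.

M ≈ 159 μH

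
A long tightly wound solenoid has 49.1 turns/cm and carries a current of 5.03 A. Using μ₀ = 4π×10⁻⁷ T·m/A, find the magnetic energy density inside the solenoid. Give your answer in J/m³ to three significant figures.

B = μ₀nI = (4π×10⁻⁷)(4.910×10^3)(5.03) = 3.104×10^-2 T.
u = B²/(2μ₀) = (3.104×10^-2)²/(2×4π×10⁻⁷) = 383.2 J/m³.

u ≈ 383 J/m³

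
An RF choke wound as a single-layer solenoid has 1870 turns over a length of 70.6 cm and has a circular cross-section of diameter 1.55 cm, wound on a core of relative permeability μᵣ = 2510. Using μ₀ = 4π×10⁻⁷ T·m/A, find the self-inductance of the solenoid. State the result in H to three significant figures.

A = π(d/2)² = π(7.750×10^-3 m)² = 1.887×10^-4 m².
For a long solenoid, L = μ₀μᵣN²A/ℓ.
L = (4π×10⁻⁷)(2510)(1870)²(1.887×10^-4)/(0.706 m) = 2.948 H.

L ≈ 2.95 H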